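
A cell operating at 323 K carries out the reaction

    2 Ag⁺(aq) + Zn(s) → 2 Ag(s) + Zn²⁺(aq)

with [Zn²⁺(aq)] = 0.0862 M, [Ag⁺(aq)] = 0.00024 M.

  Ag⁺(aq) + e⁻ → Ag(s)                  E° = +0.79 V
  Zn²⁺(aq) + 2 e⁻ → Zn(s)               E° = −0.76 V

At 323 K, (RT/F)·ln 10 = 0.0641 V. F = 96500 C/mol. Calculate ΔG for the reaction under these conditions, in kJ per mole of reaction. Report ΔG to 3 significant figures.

−261 kJ/mol

The standard cell potential is +0.79 − (−0.76) = +1.55 V, with n = 2 electrons in the balanced equation.
Q = [Zn²⁺(aq)] / [Ag⁺(aq)]^2 = 1.5×10^6, so log Q = 6.175 and E = +1.55 − (0.0641/2)(6.175) = +1.3521 V.
ΔG = −nFE = −(2)(96500)(+1.3521) J/mol = −261 kJ/mol.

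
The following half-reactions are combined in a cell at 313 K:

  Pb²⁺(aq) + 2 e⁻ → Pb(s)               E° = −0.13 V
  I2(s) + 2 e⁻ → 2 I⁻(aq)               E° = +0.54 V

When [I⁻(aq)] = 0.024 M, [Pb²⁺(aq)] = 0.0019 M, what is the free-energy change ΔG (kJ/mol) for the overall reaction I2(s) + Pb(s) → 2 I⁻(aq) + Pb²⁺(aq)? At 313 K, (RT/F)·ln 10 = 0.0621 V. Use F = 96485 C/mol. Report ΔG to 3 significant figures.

−165 kJ/mol

E°cell = +0.54 − (−0.13) = +0.67 V; the balanced reaction transfers n = 2 electrons.
Q = [I⁻(aq)]^2·[Pb²⁺(aq)] = 1.09×10^−6, so log Q = −5.961 and E = +0.67 − (0.0621/2)(−5.961) = +0.8551 V.
ΔG = −nFE = −(2)(96485)(+0.8551) J/mol = −165 kJ/mol.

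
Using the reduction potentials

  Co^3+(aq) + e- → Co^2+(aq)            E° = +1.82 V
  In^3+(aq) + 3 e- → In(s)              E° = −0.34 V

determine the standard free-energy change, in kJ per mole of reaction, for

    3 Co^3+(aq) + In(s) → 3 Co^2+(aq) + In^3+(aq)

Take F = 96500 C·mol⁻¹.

In the reaction as written Co^3+(aq) is reduced, so the Co³⁺/Co²⁺ couple is the cathode and In³⁺/In is the anode.
E°cell = +1.82 − (−0.34) = +2.16 V; balancing electrons gives n = 3.
ΔG° = −nFE°cell = −(3)(96500)(+2.16) J/mol = −625 kJ/mol.

−625 kJ/mol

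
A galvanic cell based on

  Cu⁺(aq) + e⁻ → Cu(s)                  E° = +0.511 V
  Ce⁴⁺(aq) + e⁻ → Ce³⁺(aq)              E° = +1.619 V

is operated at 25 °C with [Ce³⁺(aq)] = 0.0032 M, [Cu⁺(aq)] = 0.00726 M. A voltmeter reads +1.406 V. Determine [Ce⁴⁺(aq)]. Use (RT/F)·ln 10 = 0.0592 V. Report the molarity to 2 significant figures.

Ce⁴⁺/Ce³⁺ is the cathode (higher E°); E°cell = +1.619 − (+0.511) = +1.108 V with n = 1.
Rearranging E = E° − (0.0592/n)·log Q gives log Q = 1(+1.108 − (+1.406))/0.0592 = −5.034.
For Ce⁴⁺(aq) + Cu(s) → Ce³⁺(aq) + Cu⁺(aq), the reaction quotient is Q = ([Ce³⁺(aq)]·[Cu⁺(aq)]) / [Ce⁴⁺(aq)].
Substituting the known concentrations and solving, log [Ce⁴⁺(aq)] = 0.400 and [Ce⁴⁺(aq)] = 2.5 M.

2.5 M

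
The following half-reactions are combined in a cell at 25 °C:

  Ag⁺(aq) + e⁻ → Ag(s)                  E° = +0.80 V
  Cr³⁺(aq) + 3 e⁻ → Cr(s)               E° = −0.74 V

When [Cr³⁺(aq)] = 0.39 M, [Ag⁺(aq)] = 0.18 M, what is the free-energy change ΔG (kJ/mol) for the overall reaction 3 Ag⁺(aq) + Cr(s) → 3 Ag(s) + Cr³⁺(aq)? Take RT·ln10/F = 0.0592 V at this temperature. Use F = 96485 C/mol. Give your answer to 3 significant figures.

−435 kJ/mol

The standard cell potential is +0.80 − (−0.74) = +1.54 V, with n = 3 electrons in the balanced equation.
Q = [Cr³⁺(aq)] / [Ag⁺(aq)]^3 = 66.9, so log Q = 1.825 and E = +1.54 − (0.0592/3)(1.825) = +1.5040 V.
ΔG = −nFE = −(3)(96485)(+1.5040) J/mol = −435 kJ/mol.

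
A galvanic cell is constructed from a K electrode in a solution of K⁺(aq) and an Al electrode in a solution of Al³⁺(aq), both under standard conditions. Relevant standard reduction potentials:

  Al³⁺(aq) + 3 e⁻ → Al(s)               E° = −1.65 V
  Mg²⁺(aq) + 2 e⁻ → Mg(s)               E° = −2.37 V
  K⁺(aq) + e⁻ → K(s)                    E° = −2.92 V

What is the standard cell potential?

+1.27 V

Of the two couples in this cell, the one with the more positive reduction potential is reduced at the cathode: here that is Al³⁺/Al (−1.65 V); K⁺/K (−2.92 V) is the anode.
E°cell = E°(cathode) − E°(anode) = −1.65 − (−2.92) = +1.27 V.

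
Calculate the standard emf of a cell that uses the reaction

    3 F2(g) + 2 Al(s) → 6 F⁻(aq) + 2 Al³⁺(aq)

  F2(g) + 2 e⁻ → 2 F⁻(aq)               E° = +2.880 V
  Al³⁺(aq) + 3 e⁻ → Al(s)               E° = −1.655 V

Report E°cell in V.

+4.535 V

In the reaction as written, F2(g) is reduced (cathode) and Al³⁺(aq) is produced by oxidation at the anode.
E°cell = E°(cathode) − E°(anode) = +2.880 − (−1.655) = +4.535 V.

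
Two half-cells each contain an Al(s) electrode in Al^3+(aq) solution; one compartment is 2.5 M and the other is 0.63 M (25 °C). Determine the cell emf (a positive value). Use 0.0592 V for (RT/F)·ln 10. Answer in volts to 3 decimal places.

For a concentration cell E°cell = 0, since both electrodes use the same couple.
The compartment with the higher Al^3+(aq) concentration (2.5 M) acts as the cathode; ions are reduced there and produced at the dilute (0.63 M) anode.
With n = 3, Ecell = −(0.0592/3)·log([dilute]/[conc]) = −(0.0592/3)·log(0.63/2.5) = +0.012 V.

0.012 V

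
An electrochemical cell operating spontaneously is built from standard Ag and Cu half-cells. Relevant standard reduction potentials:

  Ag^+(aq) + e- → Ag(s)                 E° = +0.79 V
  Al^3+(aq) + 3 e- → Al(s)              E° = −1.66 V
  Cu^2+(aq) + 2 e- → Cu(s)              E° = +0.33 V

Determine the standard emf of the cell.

The Ag⁺/Ag couple has the higher E°, so Ag ion is reduced (cathode) and Cu is oxidized (anode).
E°cell = E°(cathode) − E°(anode) = +0.79 − (+0.33) = +0.46 V.

+0.46 V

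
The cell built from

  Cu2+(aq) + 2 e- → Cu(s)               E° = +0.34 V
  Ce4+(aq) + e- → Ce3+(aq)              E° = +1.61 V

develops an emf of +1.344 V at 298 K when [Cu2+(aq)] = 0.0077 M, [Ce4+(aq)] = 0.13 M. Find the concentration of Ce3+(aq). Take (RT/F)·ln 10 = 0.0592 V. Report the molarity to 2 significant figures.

0.083 M

Ce⁴⁺/Ce³⁺ is the cathode (higher E°); E°cell = +1.61 − (+0.34) = +1.27 V with n = 2.
Since E = E° − (0.0592/n)·log Q, log Q = n(E° − E)/0.0592 = −2.500.
The balanced reaction is 2 Ce4+(aq) + Cu(s) → 2 Ce3+(aq) + Cu2+(aq), so Q = ([Ce3+(aq)]^2·[Cu2+(aq)]) / [Ce4+(aq)]^2.
Substituting the known concentrations and solving, log [Ce3+(aq)] = −1.079 and [Ce3+(aq)] = 0.083 M.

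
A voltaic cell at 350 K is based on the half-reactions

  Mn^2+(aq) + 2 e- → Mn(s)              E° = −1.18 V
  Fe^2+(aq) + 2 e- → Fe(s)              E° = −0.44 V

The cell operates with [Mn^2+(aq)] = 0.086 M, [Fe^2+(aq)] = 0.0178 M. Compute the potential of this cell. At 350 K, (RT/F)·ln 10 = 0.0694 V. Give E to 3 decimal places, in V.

+0.716 V

Since E°(Fe²⁺/Fe) > E°(Mn²⁺/Mn), Fe²⁺/Fe serves as the cathode.
The standard potential is −0.44 − (−1.18) = +0.74 V and the balanced reaction transfers n = 2 electrons.
For the overall reaction Fe^2+(aq) + Mn(s) → Fe(s) + Mn^2+(aq), Q = [Mn^2+(aq)] / [Fe^2+(aq)] = 4.83, giving log Q = 0.684.
By the Nernst equation, E = +0.74 − (0.0694/2)·(0.684) = +0.716 V.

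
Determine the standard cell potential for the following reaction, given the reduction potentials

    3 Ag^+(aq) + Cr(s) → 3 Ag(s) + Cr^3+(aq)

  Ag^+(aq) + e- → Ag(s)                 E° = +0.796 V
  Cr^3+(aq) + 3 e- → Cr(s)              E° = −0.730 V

In the reaction as written, Ag^+(aq) is reduced (cathode) and Cr^3+(aq) is produced by oxidation at the anode.
E°cell = E°(cathode) − E°(anode) = +0.796 − (−0.730) = +1.526 V.

+1.526 V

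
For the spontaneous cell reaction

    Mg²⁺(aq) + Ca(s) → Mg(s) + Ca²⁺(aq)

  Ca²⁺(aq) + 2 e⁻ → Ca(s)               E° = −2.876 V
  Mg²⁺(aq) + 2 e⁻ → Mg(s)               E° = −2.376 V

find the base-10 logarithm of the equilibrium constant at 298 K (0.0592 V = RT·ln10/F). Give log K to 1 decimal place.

log K = 16.9

The Mg²⁺/Mg couple is reduced (cathode); E°cell = −2.376 − (−2.876) = +0.500 V with n = 2.
At equilibrium E = 0, so log K = nE°cell / 0.0592 = (2)(+0.500) / 0.0592 = 16.9.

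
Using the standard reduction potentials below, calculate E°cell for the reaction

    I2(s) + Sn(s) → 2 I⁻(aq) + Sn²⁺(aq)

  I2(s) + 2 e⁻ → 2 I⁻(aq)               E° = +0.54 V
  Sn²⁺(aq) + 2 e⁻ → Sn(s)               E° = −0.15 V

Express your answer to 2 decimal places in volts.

+0.69 V

I2(s) gains electrons, so the I₂/I⁻ couple is the cathode; the Sn²⁺/Sn couple is the anode.
E°cell = E°(cathode) − E°(anode) = +0.54 − (−0.15) = +0.69 V.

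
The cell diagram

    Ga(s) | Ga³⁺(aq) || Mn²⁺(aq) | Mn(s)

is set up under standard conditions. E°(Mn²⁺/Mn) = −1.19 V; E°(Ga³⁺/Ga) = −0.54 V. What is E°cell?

By convention the left-hand electrode in cell notation is the anode (oxidation) and the right-hand electrode is the cathode (reduction).
E°cell = E°(right) − E°(left) = −1.19 − (−0.54) = −0.65 V.
The negative sign shows that, as written, the cell would require an external voltage to drive the reaction.

−0.65 V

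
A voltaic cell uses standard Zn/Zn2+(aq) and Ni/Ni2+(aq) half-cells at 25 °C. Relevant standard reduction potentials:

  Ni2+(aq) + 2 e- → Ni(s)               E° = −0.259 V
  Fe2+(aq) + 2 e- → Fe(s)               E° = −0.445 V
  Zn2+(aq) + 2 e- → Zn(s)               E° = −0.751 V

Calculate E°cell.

+0.492 V

The Ni²⁺/Ni couple has the higher E°, so Ni ion is reduced (cathode) and Zn is oxidized (anode).
E°cell = E°(cathode) − E°(anode) = −0.259 − (−0.751) = +0.492 V.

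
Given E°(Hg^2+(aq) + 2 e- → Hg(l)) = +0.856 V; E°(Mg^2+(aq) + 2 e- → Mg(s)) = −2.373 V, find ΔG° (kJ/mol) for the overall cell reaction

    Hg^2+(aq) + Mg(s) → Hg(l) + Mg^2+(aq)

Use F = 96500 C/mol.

−623 kJ/mol

In the reaction as written Hg^2+(aq) is reduced, so the Hg²⁺/Hg couple is the cathode and Mg²⁺/Mg is the anode.
E°cell = +0.856 − (−2.373) = +3.229 V; balancing electrons gives n = 2.
ΔG° = −nFE°cell = −(2)(96500)(+3.229) J/mol = −623 kJ/mol.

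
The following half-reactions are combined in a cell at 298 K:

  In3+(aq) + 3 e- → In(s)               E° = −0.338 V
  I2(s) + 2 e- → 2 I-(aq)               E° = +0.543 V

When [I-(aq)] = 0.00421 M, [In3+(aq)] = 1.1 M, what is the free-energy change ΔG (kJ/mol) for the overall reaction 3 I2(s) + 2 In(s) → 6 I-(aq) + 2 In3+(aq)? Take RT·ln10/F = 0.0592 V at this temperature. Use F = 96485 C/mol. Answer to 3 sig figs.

−591 kJ/mol

The standard cell potential is +0.543 − (−0.338) = +0.881 V, with n = 6 electrons in the balanced equation.
Here Q = [I-(aq)]^6·[In3+(aq)]^2 = 6.74×10^−15 (log Q = −14.172), giving E = +0.881 − (0.0592/6)·(−14.172) = +1.0208 V.
Then ΔG = −nFE = −6 × 96485 × +1.0208 J/mol = −591 kJ/mol.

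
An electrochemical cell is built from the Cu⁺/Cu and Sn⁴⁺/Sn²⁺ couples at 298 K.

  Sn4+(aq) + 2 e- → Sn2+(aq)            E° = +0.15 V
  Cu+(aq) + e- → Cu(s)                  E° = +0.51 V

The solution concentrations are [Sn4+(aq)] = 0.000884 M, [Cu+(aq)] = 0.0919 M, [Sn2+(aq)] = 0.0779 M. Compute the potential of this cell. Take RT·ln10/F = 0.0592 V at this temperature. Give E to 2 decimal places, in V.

+0.36 V

The Cu⁺/Cu couple has the more positive E°, so it is the cathode; Sn⁴⁺/Sn²⁺ is the anode.
E°cell = +0.51 − (+0.15) = +0.36 V, with n = 2 electrons transferred.
Balancing gives 2 Cu+(aq) + Sn2+(aq) → 2 Cu(s) + Sn4+(aq); hence Q = [Sn4+(aq)] / ([Cu+(aq)]^2·[Sn2+(aq)]) = 1.34 (log Q = 0.128).
Applying E = E° − (RT ln10/nF)·log Q gives +0.36 − (0.0592/2)(0.128) = +0.36 V.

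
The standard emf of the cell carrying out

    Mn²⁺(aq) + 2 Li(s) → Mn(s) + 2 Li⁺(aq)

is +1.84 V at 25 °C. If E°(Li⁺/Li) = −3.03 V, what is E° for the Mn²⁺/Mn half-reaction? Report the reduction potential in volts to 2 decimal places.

−1.19 V

In the reaction as written the Mn²⁺/Mn couple is reduced (cathode) and Li⁺/Li is oxidized (anode), so E°cell = E°(Mn²⁺/Mn) − E°(Li⁺/Li).
E°(Mn²⁺/Mn) = E°cell + E°(anode) = +1.84 + (−3.03) = −1.19 V.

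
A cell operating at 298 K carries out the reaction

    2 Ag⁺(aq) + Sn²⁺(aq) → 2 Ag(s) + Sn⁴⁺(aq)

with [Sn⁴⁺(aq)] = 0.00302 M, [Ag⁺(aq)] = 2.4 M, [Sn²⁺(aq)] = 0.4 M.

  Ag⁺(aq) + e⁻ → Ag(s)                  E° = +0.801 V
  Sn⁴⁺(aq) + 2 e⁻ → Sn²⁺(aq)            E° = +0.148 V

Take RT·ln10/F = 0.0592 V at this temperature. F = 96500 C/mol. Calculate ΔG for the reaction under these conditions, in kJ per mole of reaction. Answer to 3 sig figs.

With Ag⁺/Ag reduced at the cathode, E°cell = +0.801 − (+0.148) = +0.653 V and n = 2.
Here Q = [Sn⁴⁺(aq)] / ([Ag⁺(aq)]^2·[Sn²⁺(aq)]) = 0.00131 (log Q = −2.882), giving E = +0.653 − (0.0592/2)·(−2.882) = +0.7383 V.
Finally ΔG = −nFE = −(2)(96500 C/mol)(+0.7383 V) = −142 kJ/mol.

−142 kJ/mol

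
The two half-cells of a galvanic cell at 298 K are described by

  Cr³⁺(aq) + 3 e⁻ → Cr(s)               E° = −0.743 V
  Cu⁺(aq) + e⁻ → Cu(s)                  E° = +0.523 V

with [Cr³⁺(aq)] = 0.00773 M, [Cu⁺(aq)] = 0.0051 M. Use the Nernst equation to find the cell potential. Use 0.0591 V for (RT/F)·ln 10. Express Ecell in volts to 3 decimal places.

Since E°(Cu⁺/Cu) > E°(Cr³⁺/Cr), Cu⁺/Cu serves as the cathode.
The standard potential is +0.523 − (−0.743) = +1.266 V and the balanced reaction transfers n = 3 electrons.
The balanced reaction is 3 Cu⁺(aq) + Cr(s) → 3 Cu(s) + Cr³⁺(aq), so Q = [Cr³⁺(aq)] / [Cu⁺(aq)]^3 = 5.83×10^4 and log Q = 4.765.
E = E° − (0.0591/n)·log Q = +1.266 − (0.0591/3)(4.765) = +1.172 V.

+1.172 V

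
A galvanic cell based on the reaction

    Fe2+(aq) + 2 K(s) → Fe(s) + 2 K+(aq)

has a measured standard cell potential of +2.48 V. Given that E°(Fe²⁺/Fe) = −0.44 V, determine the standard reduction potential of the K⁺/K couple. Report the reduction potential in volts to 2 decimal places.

In the reaction as written the Fe²⁺/Fe couple is reduced (cathode) and K⁺/K is oxidized (anode), so E°cell = E°(Fe²⁺/Fe) − E°(K⁺/K).
E°(K⁺/K) = E°(cathode) − E°cell = −0.44 − (+2.48) = −2.92 V.

−2.92 V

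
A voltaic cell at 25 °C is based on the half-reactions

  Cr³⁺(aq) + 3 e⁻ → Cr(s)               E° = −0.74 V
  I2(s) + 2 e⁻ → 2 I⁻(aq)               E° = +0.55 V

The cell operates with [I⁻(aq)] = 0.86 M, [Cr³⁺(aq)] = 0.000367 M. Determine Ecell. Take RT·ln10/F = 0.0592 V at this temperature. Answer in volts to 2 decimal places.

+1.36 V

Since E°(I₂/I⁻) > E°(Cr³⁺/Cr), I₂/I⁻ serves as the cathode.
E°cell = E°cat − E°an = +0.55 − (−0.74) = +1.29 V; n = 6.
For the overall reaction 3 I2(s) + 2 Cr(s) → 6 I⁻(aq) + 2 Cr³⁺(aq), Q = [I⁻(aq)]^6·[Cr³⁺(aq)]^2 = 5.45×10^−8, giving log Q = −7.264.
E = E° − (0.0592/n)·log Q = +1.29 − (0.0592/6)(−7.264) = +1.36 V.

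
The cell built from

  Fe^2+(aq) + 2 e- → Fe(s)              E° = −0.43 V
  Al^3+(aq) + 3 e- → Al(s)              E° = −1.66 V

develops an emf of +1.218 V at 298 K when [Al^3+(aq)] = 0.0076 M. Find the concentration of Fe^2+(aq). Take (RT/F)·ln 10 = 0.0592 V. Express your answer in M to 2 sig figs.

0.015 M

With Fe²⁺/Fe at the cathode and Al³⁺/Al at the anode, E°cell = −0.43 − (−1.66) = +1.23 V (n = 6).
From the Nernst equation, log Q = n(E° − E)/0.0592 = 6·(+1.23 − (+1.218))/0.0592 = 1.216.
The balanced reaction is 3 Fe^2+(aq) + 2 Al(s) → 3 Fe(s) + 2 Al^3+(aq), so Q = [Al^3+(aq)]^2 / [Fe^2+(aq)]^3.
Substituting the known concentrations and solving, log [Fe^2+(aq)] = −1.818 and [Fe^2+(aq)] = 0.015 M.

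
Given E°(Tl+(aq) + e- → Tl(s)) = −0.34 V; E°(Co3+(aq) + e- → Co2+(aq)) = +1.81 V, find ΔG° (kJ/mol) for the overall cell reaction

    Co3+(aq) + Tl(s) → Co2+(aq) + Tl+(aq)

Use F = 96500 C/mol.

In the reaction as written Co3+(aq) is reduced, so the Co³⁺/Co²⁺ couple is the cathode and Tl⁺/Tl is the anode.
E°cell = +1.81 − (−0.34) = +2.15 V; balancing electrons gives n = 1.
ΔG° = −nFE°cell = −(1)(96500)(+2.15) J/mol = −207 kJ/mol.

−207 kJ/mol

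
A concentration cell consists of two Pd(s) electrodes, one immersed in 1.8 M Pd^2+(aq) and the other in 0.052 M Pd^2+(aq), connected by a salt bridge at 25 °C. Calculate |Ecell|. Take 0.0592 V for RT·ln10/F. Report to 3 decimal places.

For a concentration cell E°cell = 0, since both electrodes use the same couple.
The compartment with the higher Pd^2+(aq) concentration (1.8 M) acts as the cathode; ions are reduced there and produced at the dilute (0.052 M) anode.
With n = 2, Ecell = −(0.0592/2)·log([dilute]/[conc]) = −(0.0592/2)·log(0.052/1.8) = +0.046 V.

0.046 V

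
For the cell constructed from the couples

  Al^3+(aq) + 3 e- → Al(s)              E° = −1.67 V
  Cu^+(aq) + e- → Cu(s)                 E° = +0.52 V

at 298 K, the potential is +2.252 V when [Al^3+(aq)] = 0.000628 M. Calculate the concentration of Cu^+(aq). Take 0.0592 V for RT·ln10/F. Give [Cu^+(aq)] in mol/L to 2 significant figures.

0.95 M

The Cu⁺/Cu couple has the larger reduction potential, so it is the cathode: E°cell = +0.52 − (−1.67) = +2.19 V and n = 3.
Since E = E° − (0.0592/n)·log Q, log Q = n(E° − E)/0.0592 = −3.142.
For 3 Cu^+(aq) + Al(s) → 3 Cu(s) + Al^3+(aq), the reaction quotient is Q = [Al^3+(aq)] / [Cu^+(aq)]^3.
Solving for the unknown gives log [Cu^+(aq)] = −0.020, so [Cu^+(aq)] ≈ 0.95 M.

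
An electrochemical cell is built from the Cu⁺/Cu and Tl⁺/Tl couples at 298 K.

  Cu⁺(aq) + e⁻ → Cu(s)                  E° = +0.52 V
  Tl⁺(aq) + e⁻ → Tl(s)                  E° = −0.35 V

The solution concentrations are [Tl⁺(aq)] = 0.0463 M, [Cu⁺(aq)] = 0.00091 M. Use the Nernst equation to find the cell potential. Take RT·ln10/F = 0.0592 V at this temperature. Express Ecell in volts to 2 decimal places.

+0.77 V

The Cu⁺/Cu couple has the more positive E°, so it is the cathode; Tl⁺/Tl is the anode.
E°cell = E°cat − E°an = +0.52 − (−0.35) = +0.87 V; n = 1.
For the overall reaction Cu⁺(aq) + Tl(s) → Cu(s) + Tl⁺(aq), Q = [Tl⁺(aq)] / [Cu⁺(aq)] = 50.9, giving log Q = 1.707.
E = E° − (0.0592/n)·log Q = +0.87 − (0.0592/1)(1.707) = +0.77 V.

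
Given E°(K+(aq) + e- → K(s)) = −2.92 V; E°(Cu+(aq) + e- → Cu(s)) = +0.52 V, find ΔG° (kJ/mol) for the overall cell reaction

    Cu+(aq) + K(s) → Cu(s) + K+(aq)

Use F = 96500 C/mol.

In the reaction as written Cu+(aq) is reduced, so the Cu⁺/Cu couple is the cathode and K⁺/K is the anode.
E°cell = +0.52 − (−2.92) = +3.44 V; balancing electrons gives n = 1.
ΔG° = −nFE°cell = −(1)(96500)(+3.44) J/mol = −332 kJ/mol.

−332 kJ/mol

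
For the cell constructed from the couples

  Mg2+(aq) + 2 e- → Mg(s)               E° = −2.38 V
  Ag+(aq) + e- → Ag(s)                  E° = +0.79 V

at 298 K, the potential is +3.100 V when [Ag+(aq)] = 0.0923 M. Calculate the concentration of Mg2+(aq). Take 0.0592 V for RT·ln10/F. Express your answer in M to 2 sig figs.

2.0 M

The Ag⁺/Ag couple has the larger reduction potential, so it is the cathode: E°cell = +0.79 − (−2.38) = +3.17 V and n = 2.
From the Nernst equation, log Q = n(E° − E)/0.0592 = 2·(+3.17 − (+3.100))/0.0592 = 2.365.
The balanced reaction is 2 Ag+(aq) + Mg(s) → 2 Ag(s) + Mg2+(aq), so Q = [Mg2+(aq)] / [Ag+(aq)]^2.
Isolating [Mg2+(aq)] in Q = 10^{2.365} yields log [Mg2+(aq)] = 0.295, i.e. 2.0 M.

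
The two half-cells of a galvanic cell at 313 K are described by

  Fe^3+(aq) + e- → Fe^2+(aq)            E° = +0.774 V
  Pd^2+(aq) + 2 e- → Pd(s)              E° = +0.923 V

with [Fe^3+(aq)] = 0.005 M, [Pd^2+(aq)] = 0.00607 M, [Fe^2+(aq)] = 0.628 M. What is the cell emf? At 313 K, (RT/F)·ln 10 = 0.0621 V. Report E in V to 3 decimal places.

+0.211 V

The Pd²⁺/Pd couple has the more positive E°, so it is the cathode; Fe³⁺/Fe²⁺ is the anode.
E°cell = +0.923 − (+0.774) = +0.149 V, with n = 2 electrons transferred.
For the overall reaction Pd^2+(aq) + 2 Fe^2+(aq) → Pd(s) + 2 Fe^3+(aq), Q = [Fe^3+(aq)]^2 / ([Pd^2+(aq)]·[Fe^2+(aq)]^2) = 0.0104, giving log Q = −1.981.
By the Nernst equation, E = +0.149 − (0.0621/2)·(−1.981) = +0.211 V.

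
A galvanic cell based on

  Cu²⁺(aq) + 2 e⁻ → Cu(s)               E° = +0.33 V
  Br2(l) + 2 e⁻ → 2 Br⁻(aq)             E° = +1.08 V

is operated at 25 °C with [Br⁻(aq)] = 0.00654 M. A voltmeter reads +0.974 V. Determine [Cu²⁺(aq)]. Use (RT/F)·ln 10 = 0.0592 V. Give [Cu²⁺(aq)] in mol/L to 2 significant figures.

0.00063 M

With Br₂/Br⁻ at the cathode and Cu²⁺/Cu at the anode, E°cell = +1.08 − (+0.33) = +0.75 V (n = 2).
Since E = E° − (0.0592/n)·log Q, log Q = n(E° − E)/0.0592 = −7.568.
For Br2(l) + Cu(s) → 2 Br⁻(aq) + Cu²⁺(aq), the reaction quotient is Q = [Br⁻(aq)]^2·[Cu²⁺(aq)].
Substituting the known concentrations and solving, log [Cu²⁺(aq)] = −3.199 and [Cu²⁺(aq)] = 0.00063 M.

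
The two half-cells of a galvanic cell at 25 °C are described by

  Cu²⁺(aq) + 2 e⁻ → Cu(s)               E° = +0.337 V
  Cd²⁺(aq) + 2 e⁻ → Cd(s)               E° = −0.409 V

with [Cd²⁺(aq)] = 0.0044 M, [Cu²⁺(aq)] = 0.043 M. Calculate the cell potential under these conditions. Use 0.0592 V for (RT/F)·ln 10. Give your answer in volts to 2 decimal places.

The Cu²⁺/Cu couple has the more positive E°, so it is the cathode; Cd²⁺/Cd is the anode.
E°cell = E°cat − E°an = +0.337 − (−0.409) = +0.746 V; n = 2.
The balanced reaction is Cu²⁺(aq) + Cd(s) → Cu(s) + Cd²⁺(aq), so Q = [Cd²⁺(aq)] / [Cu²⁺(aq)] = 0.102 and log Q = −0.990.
E = E° − (0.0592/n)·log Q = +0.746 − (0.0592/2)(−0.990) = +0.78 V.

+0.78 V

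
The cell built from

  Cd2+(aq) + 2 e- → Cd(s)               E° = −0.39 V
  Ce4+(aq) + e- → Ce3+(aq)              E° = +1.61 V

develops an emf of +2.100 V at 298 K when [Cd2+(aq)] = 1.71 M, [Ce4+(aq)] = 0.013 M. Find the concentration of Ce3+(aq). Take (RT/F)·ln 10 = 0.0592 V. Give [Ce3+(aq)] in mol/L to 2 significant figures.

0.00020 M

Ce⁴⁺/Ce³⁺ is the cathode (higher E°); E°cell = +1.61 − (−0.39) = +2.00 V with n = 2.
Rearranging E = E° − (0.0592/n)·log Q gives log Q = 2(+2.00 − (+2.100))/0.0592 = −3.378.
The balanced reaction is 2 Ce4+(aq) + Cd(s) → 2 Ce3+(aq) + Cd2+(aq), so Q = ([Ce3+(aq)]^2·[Cd2+(aq)]) / [Ce4+(aq)]^2.
Solving for the unknown gives log [Ce3+(aq)] = −3.692, so [Ce3+(aq)] ≈ 0.00020 M.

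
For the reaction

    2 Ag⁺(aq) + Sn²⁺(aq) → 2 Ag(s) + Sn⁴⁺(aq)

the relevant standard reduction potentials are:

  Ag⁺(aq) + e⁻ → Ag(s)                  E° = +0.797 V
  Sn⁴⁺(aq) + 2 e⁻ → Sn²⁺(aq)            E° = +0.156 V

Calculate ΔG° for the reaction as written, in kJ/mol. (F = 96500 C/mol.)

−124 kJ/mol

In the reaction as written Ag⁺(aq) is reduced, so the Ag⁺/Ag couple is the cathode and Sn⁴⁺/Sn²⁺ is the anode.
E°cell = +0.797 − (+0.156) = +0.641 V; balancing electrons gives n = 2.
ΔG° = −nFE°cell = −(2)(96500)(+0.641) J/mol = −124 kJ/mol.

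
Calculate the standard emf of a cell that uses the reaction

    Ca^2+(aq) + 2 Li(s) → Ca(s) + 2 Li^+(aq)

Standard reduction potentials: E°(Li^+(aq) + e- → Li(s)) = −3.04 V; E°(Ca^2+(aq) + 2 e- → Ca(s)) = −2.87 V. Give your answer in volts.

+0.17 V

In the reaction as written, Ca^2+(aq) is reduced (cathode) and Li^+(aq) is produced by oxidation at the anode.
E°cell = E°(cathode) − E°(anode) = −2.87 − (−3.04) = +0.17 V.
The positive value indicates the reaction is spontaneous as written.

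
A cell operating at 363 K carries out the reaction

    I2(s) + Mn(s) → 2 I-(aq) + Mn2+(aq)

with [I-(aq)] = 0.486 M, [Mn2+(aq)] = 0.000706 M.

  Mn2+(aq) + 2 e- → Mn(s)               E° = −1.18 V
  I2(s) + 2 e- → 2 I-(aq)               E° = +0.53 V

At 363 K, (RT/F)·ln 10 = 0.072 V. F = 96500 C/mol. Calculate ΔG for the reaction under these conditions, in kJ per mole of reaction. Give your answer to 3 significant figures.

−356 kJ/mol

With I₂/I⁻ reduced at the cathode, E°cell = +0.53 − (−1.18) = +1.71 V and n = 2.
The reaction quotient is [I-(aq)]^2·[Mn2+(aq)] = 0.000167; by Nernst, E = +1.71 − (0.072/2)(−3.778) = +1.8460 V.
ΔG = −nFE = −(2)(96500)(+1.8460) J/mol = −356 kJ/mol.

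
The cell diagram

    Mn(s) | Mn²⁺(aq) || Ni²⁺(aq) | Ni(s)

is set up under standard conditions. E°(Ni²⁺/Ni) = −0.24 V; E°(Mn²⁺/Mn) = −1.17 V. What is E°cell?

+0.93 V

By convention the left-hand electrode in cell notation is the anode (oxidation) and the right-hand electrode is the cathode (reduction).
E°cell = E°(right) − E°(left) = −0.24 − (−1.17) = +0.93 V.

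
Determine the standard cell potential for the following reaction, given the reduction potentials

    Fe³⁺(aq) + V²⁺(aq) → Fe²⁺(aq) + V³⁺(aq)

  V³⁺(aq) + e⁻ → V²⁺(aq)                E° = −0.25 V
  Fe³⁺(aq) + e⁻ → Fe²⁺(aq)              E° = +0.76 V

+1.01 V

In the reaction as written, Fe³⁺(aq) is reduced (cathode) and V³⁺(aq) is produced by oxidation at the anode.
E°cell = E°(cathode) − E°(anode) = +0.76 − (−0.25) = +1.01 V.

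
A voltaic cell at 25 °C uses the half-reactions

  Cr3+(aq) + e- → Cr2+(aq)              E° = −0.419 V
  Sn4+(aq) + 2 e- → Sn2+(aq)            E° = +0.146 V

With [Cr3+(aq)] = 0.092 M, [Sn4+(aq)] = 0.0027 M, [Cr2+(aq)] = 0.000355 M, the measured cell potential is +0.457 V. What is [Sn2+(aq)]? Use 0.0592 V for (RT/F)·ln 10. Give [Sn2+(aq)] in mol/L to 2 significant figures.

0.00018 M

Sn⁴⁺/Sn²⁺ is the cathode (higher E°); E°cell = +0.146 − (−0.419) = +0.565 V with n = 2.
Since E = E° − (0.0592/n)·log Q, log Q = n(E° − E)/0.0592 = 3.649.
The balanced reaction is Sn4+(aq) + 2 Cr2+(aq) → Sn2+(aq) + 2 Cr3+(aq), so Q = ([Sn2+(aq)]·[Cr3+(aq)]^2) / ([Sn4+(aq)]·[Cr2+(aq)]^2).
Substituting the known concentrations and solving, log [Sn2+(aq)] = −3.747 and [Sn2+(aq)] = 0.00018 M.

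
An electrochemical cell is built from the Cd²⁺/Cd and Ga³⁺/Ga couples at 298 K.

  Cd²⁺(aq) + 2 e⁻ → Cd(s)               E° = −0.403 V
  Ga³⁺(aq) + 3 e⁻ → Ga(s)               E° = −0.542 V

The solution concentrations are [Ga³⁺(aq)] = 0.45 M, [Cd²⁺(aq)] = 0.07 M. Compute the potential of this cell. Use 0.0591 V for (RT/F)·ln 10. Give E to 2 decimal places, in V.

+0.11 V

Since E°(Cd²⁺/Cd) > E°(Ga³⁺/Ga), Cd²⁺/Cd serves as the cathode.
The standard potential is −0.403 − (−0.542) = +0.139 V and the balanced reaction transfers n = 6 electrons.
Balancing gives 3 Cd²⁺(aq) + 2 Ga(s) → 3 Cd(s) + 2 Ga³⁺(aq); hence Q = [Ga³⁺(aq)]^2 / [Cd²⁺(aq)]^3 = 590 (log Q = 2.771).
By the Nernst equation, E = +0.139 − (0.0591/6)·(2.771) = +0.11 V.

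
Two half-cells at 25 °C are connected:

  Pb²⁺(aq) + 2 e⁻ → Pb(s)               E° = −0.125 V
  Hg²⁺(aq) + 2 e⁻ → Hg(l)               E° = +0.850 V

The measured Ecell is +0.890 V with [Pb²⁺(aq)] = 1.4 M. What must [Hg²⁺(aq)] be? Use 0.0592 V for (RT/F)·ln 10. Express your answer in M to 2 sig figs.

0.0019 M

With Hg²⁺/Hg at the cathode and Pb²⁺/Pb at the anode, E°cell = +0.850 − (−0.125) = +0.975 V (n = 2).
From the Nernst equation, log Q = n(E° − E)/0.0592 = 2·(+0.975 − (+0.890))/0.0592 = 2.872.
Balancing electrons gives Hg²⁺(aq) + Pb(s) → Hg(l) + Pb²⁺(aq); thus Q = [Pb²⁺(aq)] / [Hg²⁺(aq)].
Solving for the unknown gives log [Hg²⁺(aq)] = −2.726, so [Hg²⁺(aq)] ≈ 0.0019 M.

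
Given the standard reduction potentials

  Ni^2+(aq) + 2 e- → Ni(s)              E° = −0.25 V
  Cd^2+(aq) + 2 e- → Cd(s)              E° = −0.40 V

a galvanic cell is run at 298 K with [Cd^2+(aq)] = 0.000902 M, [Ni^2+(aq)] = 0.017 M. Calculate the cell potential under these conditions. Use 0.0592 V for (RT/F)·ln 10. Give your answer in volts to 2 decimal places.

Ni²⁺/Ni is reduced (cathode, E° = −0.25 V) and Cd²⁺/Cd is oxidized (anode).
E°cell = −0.25 − (−0.40) = +0.15 V, with n = 2 electrons transferred.
For the overall reaction Ni^2+(aq) + Cd(s) → Ni(s) + Cd^2+(aq), Q = [Cd^2+(aq)] / [Ni^2+(aq)] = 0.0531, giving log Q = −1.275.
Applying E = E° − (RT ln10/nF)·log Q gives +0.15 − (0.0592/2)(−1.275) = +0.19 V.

+0.19 V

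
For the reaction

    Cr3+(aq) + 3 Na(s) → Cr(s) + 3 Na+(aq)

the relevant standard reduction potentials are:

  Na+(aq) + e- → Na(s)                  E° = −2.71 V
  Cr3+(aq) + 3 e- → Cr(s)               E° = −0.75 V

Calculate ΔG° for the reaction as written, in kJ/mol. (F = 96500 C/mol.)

−567 kJ/mol

In the reaction as written Cr3+(aq) is reduced, so the Cr³⁺/Cr couple is the cathode and Na⁺/Na is the anode.
E°cell = −0.75 − (−2.71) = +1.96 V; balancing electrons gives n = 3.
ΔG° = −nFE°cell = −(3)(96500)(+1.96) J/mol = −567 kJ/mol.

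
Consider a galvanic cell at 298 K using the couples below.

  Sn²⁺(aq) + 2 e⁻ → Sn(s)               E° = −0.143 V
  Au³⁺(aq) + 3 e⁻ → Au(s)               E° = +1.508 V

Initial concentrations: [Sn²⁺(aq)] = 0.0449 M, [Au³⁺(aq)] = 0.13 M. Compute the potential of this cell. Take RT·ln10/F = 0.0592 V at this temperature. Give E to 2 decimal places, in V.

Since E°(Au³⁺/Au) > E°(Sn²⁺/Sn), Au³⁺/Au serves as the cathode.
E°cell = +1.508 − (−0.143) = +1.651 V, with n = 6 electrons transferred.
For the overall reaction 2 Au³⁺(aq) + 3 Sn(s) → 2 Au(s) + 3 Sn²⁺(aq), Q = [Sn²⁺(aq)]^3 / [Au³⁺(aq)]^2 = 0.00536, giving log Q = −2.271.
Applying E = E° − (RT ln10/nF)·log Q gives +1.651 − (0.0592/6)(−2.271) = +1.67 V.

+1.67 V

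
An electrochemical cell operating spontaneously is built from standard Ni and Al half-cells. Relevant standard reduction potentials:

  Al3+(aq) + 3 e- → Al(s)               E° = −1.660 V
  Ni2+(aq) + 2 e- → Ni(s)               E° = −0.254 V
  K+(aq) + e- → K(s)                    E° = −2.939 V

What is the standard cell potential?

+1.406 V

The Ni²⁺/Ni couple has the higher E°, so Ni ion is reduced (cathode) and Al is oxidized (anode).
E°cell = E°(cathode) − E°(anode) = −0.254 − (−1.660) = +1.406 V.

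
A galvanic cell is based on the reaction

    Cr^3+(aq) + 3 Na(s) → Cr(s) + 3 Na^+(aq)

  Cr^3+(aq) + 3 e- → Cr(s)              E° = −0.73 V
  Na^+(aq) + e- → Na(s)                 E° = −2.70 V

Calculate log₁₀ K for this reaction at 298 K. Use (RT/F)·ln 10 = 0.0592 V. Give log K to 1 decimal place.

The Cr³⁺/Cr couple is reduced (cathode); E°cell = −0.73 − (−2.70) = +1.97 V with n = 3.
At equilibrium E = 0, so log K = nE°cell / 0.0592 = (3)(+1.97) / 0.0592 = 99.8.

log K = 99.8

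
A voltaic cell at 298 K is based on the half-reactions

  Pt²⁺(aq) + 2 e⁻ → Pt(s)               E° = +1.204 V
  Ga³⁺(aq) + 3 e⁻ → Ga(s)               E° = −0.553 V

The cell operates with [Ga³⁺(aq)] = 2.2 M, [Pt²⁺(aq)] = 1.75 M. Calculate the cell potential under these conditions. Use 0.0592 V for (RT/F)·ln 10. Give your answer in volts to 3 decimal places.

Since E°(Pt²⁺/Pt) > E°(Ga³⁺/Ga), Pt²⁺/Pt serves as the cathode.
The standard potential is +1.204 − (−0.553) = +1.757 V and the balanced reaction transfers n = 6 electrons.
Balancing gives 3 Pt²⁺(aq) + 2 Ga(s) → 3 Pt(s) + 2 Ga³⁺(aq); hence Q = [Ga³⁺(aq)]^2 / [Pt²⁺(aq)]^3 = 0.903 (log Q = −0.044).
By the Nernst equation, E = +1.757 − (0.0592/6)·(−0.044) = +1.757 V.

+1.757 V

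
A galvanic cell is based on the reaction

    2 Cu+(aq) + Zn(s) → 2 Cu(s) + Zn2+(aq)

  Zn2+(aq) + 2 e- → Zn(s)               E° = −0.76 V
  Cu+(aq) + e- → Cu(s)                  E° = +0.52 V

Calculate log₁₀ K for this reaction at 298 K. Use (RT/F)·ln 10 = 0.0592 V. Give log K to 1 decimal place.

log K = 43.2

The Cu⁺/Cu couple is reduced (cathode); E°cell = +0.52 − (−0.76) = +1.28 V with n = 2.
At equilibrium E = 0, so log K = nE°cell / 0.0592 = (2)(+1.28) / 0.0592 = 43.2.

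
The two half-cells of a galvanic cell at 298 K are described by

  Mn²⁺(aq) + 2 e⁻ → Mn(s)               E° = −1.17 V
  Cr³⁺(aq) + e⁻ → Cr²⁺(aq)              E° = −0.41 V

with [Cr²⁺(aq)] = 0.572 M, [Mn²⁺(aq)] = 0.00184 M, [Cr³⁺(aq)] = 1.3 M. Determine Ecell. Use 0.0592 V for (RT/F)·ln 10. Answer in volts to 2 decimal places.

+0.86 V

The Cr³⁺/Cr²⁺ couple has the more positive E°, so it is the cathode; Mn²⁺/Mn is the anode.
E°cell = −0.41 − (−1.17) = +0.76 V, with n = 2 electrons transferred.
The balanced reaction is 2 Cr³⁺(aq) + Mn(s) → 2 Cr²⁺(aq) + Mn²⁺(aq), so Q = ([Cr²⁺(aq)]^2·[Mn²⁺(aq)]) / [Cr³⁺(aq)]^2 = 0.000356 and log Q = −3.448.
Applying E = E° − (RT ln10/nF)·log Q gives +0.76 − (0.0592/2)(−3.448) = +0.86 V.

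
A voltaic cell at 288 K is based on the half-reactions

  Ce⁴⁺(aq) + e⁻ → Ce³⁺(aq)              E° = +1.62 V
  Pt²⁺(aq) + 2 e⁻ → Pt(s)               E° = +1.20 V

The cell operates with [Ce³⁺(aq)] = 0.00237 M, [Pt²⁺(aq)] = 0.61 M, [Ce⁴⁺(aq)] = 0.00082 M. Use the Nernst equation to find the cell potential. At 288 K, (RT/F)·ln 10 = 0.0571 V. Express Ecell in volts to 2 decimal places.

Since E°(Ce⁴⁺/Ce³⁺) > E°(Pt²⁺/Pt), Ce⁴⁺/Ce³⁺ serves as the cathode.
The standard potential is +1.62 − (+1.20) = +0.42 V and the balanced reaction transfers n = 2 electrons.
Balancing gives 2 Ce⁴⁺(aq) + Pt(s) → 2 Ce³⁺(aq) + Pt²⁺(aq); hence Q = ([Ce³⁺(aq)]^2·[Pt²⁺(aq)]) / [Ce⁴⁺(aq)]^2 = 5.1 (log Q = 0.707).
By the Nernst equation, E = +0.42 − (0.0571/2)·(0.707) = +0.40 V.

+0.40 V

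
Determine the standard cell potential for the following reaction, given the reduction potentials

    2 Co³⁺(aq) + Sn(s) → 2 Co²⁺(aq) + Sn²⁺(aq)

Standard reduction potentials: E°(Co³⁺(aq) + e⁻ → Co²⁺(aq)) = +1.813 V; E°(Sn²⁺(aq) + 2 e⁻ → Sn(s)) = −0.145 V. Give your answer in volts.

Co³⁺(aq) gains electrons, so the Co³⁺/Co²⁺ couple is the cathode; the Sn²⁺/Sn couple is the anode.
E°cell = E°(cathode) − E°(anode) = +1.813 − (−0.145) = +1.958 V.

+1.958 V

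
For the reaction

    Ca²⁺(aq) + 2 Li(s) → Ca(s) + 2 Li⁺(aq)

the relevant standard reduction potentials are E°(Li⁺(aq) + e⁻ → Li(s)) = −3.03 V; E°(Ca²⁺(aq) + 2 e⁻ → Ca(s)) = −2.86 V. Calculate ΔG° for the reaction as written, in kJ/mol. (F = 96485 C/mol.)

−32.8 kJ/mol

In the reaction as written Ca²⁺(aq) is reduced, so the Ca²⁺/Ca couple is the cathode and Li⁺/Li is the anode.
E°cell = −2.86 − (−3.03) = +0.17 V; balancing electrons gives n = 2.
ΔG° = −nFE°cell = −(2)(96485)(+0.17) J/mol = −32.8 kJ/mol.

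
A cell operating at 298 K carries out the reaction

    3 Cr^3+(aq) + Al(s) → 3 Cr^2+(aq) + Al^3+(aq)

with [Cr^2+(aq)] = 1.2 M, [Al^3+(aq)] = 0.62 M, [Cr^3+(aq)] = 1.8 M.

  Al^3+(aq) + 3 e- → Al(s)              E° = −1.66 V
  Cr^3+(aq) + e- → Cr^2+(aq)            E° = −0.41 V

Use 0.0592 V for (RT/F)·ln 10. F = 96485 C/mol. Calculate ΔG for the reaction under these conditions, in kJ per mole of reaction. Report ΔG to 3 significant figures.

−366 kJ/mol

With Cr³⁺/Cr²⁺ reduced at the cathode, E°cell = −0.41 − (−1.66) = +1.25 V and n = 3.
Q = ([Cr^2+(aq)]^3·[Al^3+(aq)]) / [Cr^3+(aq)]^3 = 0.184, so log Q = −0.736 and E = +1.25 − (0.0592/3)(−0.736) = +1.2645 V.
Then ΔG = −nFE = −3 × 96485 × +1.2645 J/mol = −366 kJ/mol.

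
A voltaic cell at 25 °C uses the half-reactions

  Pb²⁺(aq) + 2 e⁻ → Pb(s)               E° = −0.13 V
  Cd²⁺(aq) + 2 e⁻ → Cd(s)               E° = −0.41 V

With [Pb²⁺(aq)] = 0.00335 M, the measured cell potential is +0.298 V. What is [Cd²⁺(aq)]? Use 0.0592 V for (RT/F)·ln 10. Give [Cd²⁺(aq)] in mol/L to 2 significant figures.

0.00083 M

With Pb²⁺/Pb at the cathode and Cd²⁺/Cd at the anode, E°cell = −0.13 − (−0.41) = +0.28 V (n = 2).
Rearranging E = E° − (0.0592/n)·log Q gives log Q = 2(+0.28 − (+0.298))/0.0592 = −0.608.
For Pb²⁺(aq) + Cd(s) → Pb(s) + Cd²⁺(aq), the reaction quotient is Q = [Cd²⁺(aq)] / [Pb²⁺(aq)].
Isolating [Cd²⁺(aq)] in Q = 10^{−0.608} yields log [Cd²⁺(aq)] = −3.083, i.e. 0.00083 M.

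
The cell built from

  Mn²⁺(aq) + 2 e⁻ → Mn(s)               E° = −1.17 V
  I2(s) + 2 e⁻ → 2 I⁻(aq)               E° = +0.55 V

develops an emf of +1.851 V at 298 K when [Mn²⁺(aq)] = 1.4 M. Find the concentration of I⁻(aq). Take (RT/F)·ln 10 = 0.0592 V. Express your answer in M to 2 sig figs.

The I₂/I⁻ couple has the larger reduction potential, so it is the cathode: E°cell = +0.55 − (−1.17) = +1.72 V and n = 2.
From the Nernst equation, log Q = n(E° − E)/0.0592 = 2·(+1.72 − (+1.851))/0.0592 = −4.426.
For I2(s) + Mn(s) → 2 I⁻(aq) + Mn²⁺(aq), the reaction quotient is Q = [I⁻(aq)]^2·[Mn²⁺(aq)].
Substituting the known concentrations and solving, log [I⁻(aq)] = −2.286 and [I⁻(aq)] = 0.0052 M.

0.0052 M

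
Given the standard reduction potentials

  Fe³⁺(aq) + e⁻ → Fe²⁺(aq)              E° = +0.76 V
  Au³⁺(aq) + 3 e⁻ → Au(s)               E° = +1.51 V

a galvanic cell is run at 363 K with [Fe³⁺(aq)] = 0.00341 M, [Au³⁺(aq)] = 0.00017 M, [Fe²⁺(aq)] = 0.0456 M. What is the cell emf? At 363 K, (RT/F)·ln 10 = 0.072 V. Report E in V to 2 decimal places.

+0.74 V

Au³⁺/Au is reduced (cathode, E° = +1.51 V) and Fe³⁺/Fe²⁺ is oxidized (anode).
E°cell = +1.51 − (+0.76) = +0.75 V, with n = 3 electrons transferred.
For the overall reaction Au³⁺(aq) + 3 Fe²⁺(aq) → Au(s) + 3 Fe³⁺(aq), Q = [Fe³⁺(aq)]^3 / ([Au³⁺(aq)]·[Fe²⁺(aq)]^3) = 2.46, giving log Q = 0.391.
E = E° − (0.072/n)·log Q = +0.75 − (0.072/3)(0.391) = +0.74 V.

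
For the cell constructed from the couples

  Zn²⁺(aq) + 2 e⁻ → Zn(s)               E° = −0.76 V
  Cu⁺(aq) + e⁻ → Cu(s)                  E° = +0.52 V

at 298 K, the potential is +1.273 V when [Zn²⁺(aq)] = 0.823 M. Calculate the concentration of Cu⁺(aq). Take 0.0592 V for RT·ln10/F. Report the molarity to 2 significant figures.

With Cu⁺/Cu at the cathode and Zn²⁺/Zn at the anode, E°cell = +0.52 − (−0.76) = +1.28 V (n = 2).
Rearranging E = E° − (0.0592/n)·log Q gives log Q = 2(+1.28 − (+1.273))/0.0592 = 0.236.
Balancing electrons gives 2 Cu⁺(aq) + Zn(s) → 2 Cu(s) + Zn²⁺(aq); thus Q = [Zn²⁺(aq)] / [Cu⁺(aq)]^2.
Solving for the unknown gives log [Cu⁺(aq)] = −0.160, so [Cu⁺(aq)] ≈ 0.69 M.

0.69 M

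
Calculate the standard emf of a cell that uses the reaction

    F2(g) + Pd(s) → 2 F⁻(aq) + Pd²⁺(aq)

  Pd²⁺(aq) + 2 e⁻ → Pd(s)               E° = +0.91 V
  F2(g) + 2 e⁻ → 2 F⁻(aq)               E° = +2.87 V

In the reaction as written, F2(g) is reduced (cathode) and Pd²⁺(aq) is produced by oxidation at the anode.
E°cell = E°(cathode) − E°(anode) = +2.87 − (+0.91) = +1.96 V.
The positive value indicates the reaction is spontaneous as written.

+1.96 V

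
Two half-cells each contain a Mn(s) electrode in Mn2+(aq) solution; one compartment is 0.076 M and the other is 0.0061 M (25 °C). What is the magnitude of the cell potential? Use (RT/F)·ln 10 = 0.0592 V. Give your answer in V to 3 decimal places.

0.032 V

For a concentration cell E°cell = 0, since both electrodes use the same couple.
The compartment with the higher Mn2+(aq) concentration (0.076 M) acts as the cathode; ions are reduced there and produced at the dilute (0.0061 M) anode.
With n = 2, Ecell = −(0.0592/2)·log([dilute]/[conc]) = −(0.0592/2)·log(0.0061/0.076) = +0.032 V.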